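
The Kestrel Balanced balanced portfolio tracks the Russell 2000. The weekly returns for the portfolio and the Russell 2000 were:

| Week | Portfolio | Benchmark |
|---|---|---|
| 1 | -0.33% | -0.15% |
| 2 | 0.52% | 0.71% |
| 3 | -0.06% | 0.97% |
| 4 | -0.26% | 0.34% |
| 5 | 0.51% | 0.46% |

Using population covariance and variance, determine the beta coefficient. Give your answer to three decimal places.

r̄p = 0.0760%,  r̄m = 0.4660%
Cov = Σ(rp − r̄p)(rm − r̄m) / 5 = 0.0659
Var(rm) = Σ(rm − r̄m)² / 5 = 0.1418
β = Cov / Var = 0.0659 / 0.1418 = 0.4647

0.465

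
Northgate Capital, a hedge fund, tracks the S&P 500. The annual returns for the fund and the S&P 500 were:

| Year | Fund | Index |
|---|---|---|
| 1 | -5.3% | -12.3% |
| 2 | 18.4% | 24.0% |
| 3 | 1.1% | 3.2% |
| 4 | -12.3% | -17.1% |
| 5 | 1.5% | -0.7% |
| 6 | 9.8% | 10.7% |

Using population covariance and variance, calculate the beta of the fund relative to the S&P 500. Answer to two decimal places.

0.71

r̄p = 2.2000%,  r̄m = 1.3000%
Cov = Σ(rp − r̄p)(rm − r̄m) / 6 = 134.5483
Var(rm) = Σ(rm − r̄m)² / 6 = 189.1300
β = Cov / Var = 134.5483 / 189.1300 = 0.7114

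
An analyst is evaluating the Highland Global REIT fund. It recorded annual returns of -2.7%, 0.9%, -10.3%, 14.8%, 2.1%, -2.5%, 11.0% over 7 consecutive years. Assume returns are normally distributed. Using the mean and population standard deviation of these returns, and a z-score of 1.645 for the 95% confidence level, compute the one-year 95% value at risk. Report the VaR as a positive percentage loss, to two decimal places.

μ = (-2.7 + 0.9 − 10.3 + 14.8 + 2.1 − 2.5 + 11) / 7 = 1.9000%
Σ(r − μ)² = (-2.7 − 1.9000)² + (0.9 − 1.9000)² + (-10.3 − 1.9000)² + … = 439.6200
σ = √[439.6200 / 7] = 7.9248%
VaR = −(μ − z·σ) = −(1.9000 − 1.645 × 7.9248) = −(-11.1363) = 11.1363%

11.14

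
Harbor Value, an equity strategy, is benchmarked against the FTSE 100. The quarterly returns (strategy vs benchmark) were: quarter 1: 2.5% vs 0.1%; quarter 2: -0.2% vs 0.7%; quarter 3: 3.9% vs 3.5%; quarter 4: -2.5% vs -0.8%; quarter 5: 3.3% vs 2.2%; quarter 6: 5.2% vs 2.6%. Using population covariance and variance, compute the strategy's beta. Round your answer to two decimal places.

r̄p = 2.0333%,  r̄m = 1.3833%
Cov = Σ(rp − r̄p)(rm − r̄m) / 6 = 3.2772
Var(rm) = Σ(rm − r̄m)² / 6 = 2.2514
β = Cov / Var = 3.2772 / 2.2514 = 1.4556

1.46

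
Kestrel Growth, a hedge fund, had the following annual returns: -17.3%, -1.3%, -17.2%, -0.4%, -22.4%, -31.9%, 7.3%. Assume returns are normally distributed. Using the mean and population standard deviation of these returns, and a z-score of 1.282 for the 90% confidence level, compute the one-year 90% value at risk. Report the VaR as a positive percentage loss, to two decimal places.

28.54

r̄ = (-17.3 − 1.3 − 17.2 − 0.4 − 22.4 − 31.9 + 7.3) / 7 = -83.20 / 7 = -11.8857%
Population std dev = √[1180.7486 / 7] = 12.9876%
VaR = −(r̄ − z·σ) = −(-11.8857 − 1.282 × 12.9876) = −(-28.5358) = 28.5358%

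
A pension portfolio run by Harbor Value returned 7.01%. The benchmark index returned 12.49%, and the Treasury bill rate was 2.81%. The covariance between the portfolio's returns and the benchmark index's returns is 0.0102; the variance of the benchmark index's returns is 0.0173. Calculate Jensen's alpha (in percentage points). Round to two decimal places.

-1.51

β = Cov / Var = 0.0102 / 0.0173 = 0.5896
E[R] = Rf + β(Rm − Rf) = 2.81% + 0.5896 × (12.49% − 2.81%) = 8.5173%
α = Rp − E[R] = 7.01% − 8.5173% = -1.5073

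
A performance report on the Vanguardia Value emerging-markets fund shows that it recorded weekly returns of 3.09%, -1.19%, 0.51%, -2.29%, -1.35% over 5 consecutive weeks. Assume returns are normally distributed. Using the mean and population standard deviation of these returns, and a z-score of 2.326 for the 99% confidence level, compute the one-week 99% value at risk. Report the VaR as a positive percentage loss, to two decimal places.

4.66

Mean return r̄ = -1.230 / 5 = -0.2460%
Σ(r − r̄)² = (3.09 − (-0.2460))² + (-1.19 − (-0.2460))² + (0.51 − (-0.2460))² + … = 17.9883
σ = √[17.9883 / 5] = 1.8967%
VaR = −(r̄ − z·σ) = −(-0.2460 − 2.326 × 1.8967) = −(-4.6577) = 4.6577%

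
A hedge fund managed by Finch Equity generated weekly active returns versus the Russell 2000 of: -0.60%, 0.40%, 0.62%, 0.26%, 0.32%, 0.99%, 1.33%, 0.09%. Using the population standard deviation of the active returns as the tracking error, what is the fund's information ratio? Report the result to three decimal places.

μ = (-0.6 + 0.4 + 0.62 + 0.26 + 0.32 + 0.99 + 1.33 + 0.09) / 8 = 0.4263%
Σ(r − μ)² = (-0.6 − 0.4263)² + (0.4 − 0.4263)² + (0.62 − 0.4263)² + … = 2.3780
σ = √[2.3780 / 8] = 0.5452%
IR = μ / tracking error = 0.4263 / 0.5452 = 0.7819

0.782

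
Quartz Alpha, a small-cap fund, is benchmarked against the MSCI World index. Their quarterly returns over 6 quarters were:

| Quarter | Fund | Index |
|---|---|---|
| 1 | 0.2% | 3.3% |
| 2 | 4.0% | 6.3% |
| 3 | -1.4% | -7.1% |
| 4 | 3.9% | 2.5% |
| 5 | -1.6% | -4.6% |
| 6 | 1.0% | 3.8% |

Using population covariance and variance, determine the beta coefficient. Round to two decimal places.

0.37

r̄p = 1.0167%,  r̄m = 0.7000%
Cov = Σ(rp − r̄p)(rm − r̄m) / 6 = 8.7400
Var(rm) = Σ(rm − r̄m)² / 6 = 23.3167
β = Cov / Var = 8.7400 / 23.3167 = 0.3748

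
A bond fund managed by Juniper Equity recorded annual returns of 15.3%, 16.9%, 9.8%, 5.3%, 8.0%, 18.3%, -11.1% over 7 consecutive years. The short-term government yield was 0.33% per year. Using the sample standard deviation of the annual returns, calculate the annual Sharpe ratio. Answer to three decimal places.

0.854

μ = (15.3 + 16.9 + 9.8 + 5.3 + 8 + 18.3 − 11.1) / 7 = 8.9286%
Σ(r − μ)² = (15.3 − 8.9286)² + (16.9 − 8.9286)² + (9.8 − 8.9286)² + … = 607.8943
sample σ = √(607.8943 / 6) = √101.3157 = 10.0656%
Sharpe = (μ − rf) / σ = (8.9286 − 0.33) / 10.0656 = 8.5986 / 10.0656 = 0.8543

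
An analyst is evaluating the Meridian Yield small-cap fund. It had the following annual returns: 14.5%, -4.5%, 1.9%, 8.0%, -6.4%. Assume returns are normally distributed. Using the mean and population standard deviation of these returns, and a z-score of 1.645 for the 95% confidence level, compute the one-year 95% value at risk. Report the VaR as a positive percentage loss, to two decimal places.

10.10

μ = (14.5 − 4.5 + 1.9 + 8 − 6.4) / 5 = 13.50 / 5 = 2.7000%
Population std dev = √[302.6200 / 5] = 7.7797%
VaR = −(μ − z·σ) = −(2.7000 − 1.645 × 7.7797) = −(-10.0976) = 10.0976%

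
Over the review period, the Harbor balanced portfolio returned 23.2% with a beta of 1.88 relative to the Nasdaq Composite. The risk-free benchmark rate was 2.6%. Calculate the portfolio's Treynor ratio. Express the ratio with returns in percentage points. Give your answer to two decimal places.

Treynor = (Rp − Rf) / β = (23.2% − 2.6%) / 1.88 = 20.60 / 1.88 = 10.9574

10.96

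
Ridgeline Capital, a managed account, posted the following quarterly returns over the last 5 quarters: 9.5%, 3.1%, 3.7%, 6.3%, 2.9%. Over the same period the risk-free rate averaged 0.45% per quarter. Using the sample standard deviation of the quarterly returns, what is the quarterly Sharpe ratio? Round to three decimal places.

r̄ = (9.5 + 3.1 + 3.7 + 6.3 + 2.9) / 5 = 5.1000%
Σ(r − r̄)² = (9.5 − 5.1000)² + (3.1 − 5.1000)² + … = 31.6000
sample σ = √(31.6000 / 4) = √7.9000 = 2.8107%
Sharpe = (r̄ − rf) / σ = (5.1000 − 0.45) / 2.8107 = 4.6500 / 2.8107 = 1.6544

1.654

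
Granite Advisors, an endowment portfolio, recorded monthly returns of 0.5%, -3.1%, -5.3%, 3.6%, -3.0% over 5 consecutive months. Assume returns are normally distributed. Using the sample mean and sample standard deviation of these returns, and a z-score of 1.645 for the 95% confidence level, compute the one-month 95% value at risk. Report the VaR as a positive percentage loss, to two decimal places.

Mean return r̄ = -7.30 / 5 = -1.4600%
Σ(r − r̄)² = (0.5 − (-1.4600))² + (-3.1 − (-1.4600))² + (-5.3 − (-1.4600))² + … = 49.2520
σ = √[49.2520 / 4] = 3.5090%
VaR = −(r̄ − z·σ) = −(-1.4600 − 1.645 × 3.5090) = −(-7.2323) = 7.2323%

7.23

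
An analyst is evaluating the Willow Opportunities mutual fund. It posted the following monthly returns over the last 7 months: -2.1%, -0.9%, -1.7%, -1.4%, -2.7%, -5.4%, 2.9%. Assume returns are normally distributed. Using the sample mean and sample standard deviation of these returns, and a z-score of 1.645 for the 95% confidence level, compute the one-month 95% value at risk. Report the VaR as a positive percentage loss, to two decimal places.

5.68

r̄ = (-2.1 − 0.9 − 1.7 − 1.4 − 2.7 − 5.4 + 2.9) / 7 = -11.30 / 7 = -1.6143%
Σ(r − r̄)² = (-2.1 − (-1.6143))² + (-0.9 − (-1.6143))² + … = 36.6886
sample σ = √(36.6886 / 6) = √6.1148 = 2.4728%
VaR = −(r̄ − z·σ) = −(-1.6143 − 1.645 × 2.4728) = −(-5.6821) = 5.6821%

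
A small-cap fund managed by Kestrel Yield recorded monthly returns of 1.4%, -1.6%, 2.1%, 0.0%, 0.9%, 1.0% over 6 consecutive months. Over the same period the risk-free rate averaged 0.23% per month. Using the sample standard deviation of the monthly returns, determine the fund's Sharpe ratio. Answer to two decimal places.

Mean return r̄ = 3.80 / 6 = 0.6333%
Σ(r − r̄)² = 8.3333; sample σ = √(8.3333/5) = 1.2910%
Sharpe = (r̄ − rf) / σ = (0.6333 − 0.23) / 1.2910 = 0.4033 / 1.2910 = 0.3124

0.31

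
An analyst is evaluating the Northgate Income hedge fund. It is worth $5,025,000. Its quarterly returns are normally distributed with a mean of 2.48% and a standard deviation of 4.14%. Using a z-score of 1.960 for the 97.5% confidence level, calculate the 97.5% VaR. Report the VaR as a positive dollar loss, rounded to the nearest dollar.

Return at the 97.5% tail: μ − z·σ = 2.48% − 1.960 × 4.14% = 2.48 − 8.1144 = -5.6344%
VaR = −(-5.6344%) × $5,025,000 = 5.6344% × $5,025,000 = $283,129

$283,129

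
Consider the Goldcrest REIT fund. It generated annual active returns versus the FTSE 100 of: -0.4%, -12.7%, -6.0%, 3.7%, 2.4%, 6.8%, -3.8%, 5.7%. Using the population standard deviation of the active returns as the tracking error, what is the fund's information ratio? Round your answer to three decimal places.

r̄ = (-0.4 − 12.7 − 6 + 3.7 + 2.4 + 6.8 − 3.8 + 5.7) / 8 = -0.5375%
Σ(r − r̄)² = 307.7588; population σ = √(307.7588/8) = 6.2024%
IR = r̄ / tracking error = -0.5375 / 6.2024 = -0.0867

-0.087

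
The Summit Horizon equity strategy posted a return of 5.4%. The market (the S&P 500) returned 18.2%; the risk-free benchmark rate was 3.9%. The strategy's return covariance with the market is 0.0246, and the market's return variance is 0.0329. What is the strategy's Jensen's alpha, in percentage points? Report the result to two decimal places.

-9.19

β = Cov / Var = 0.0246 / 0.0329 = 0.7477
E[R] = Rf + β(Rm − Rf) = 3.9% + 0.7477 × (18.2% − 3.9%) = 14.5921%
α = Rp − E[R] = 5.4% − 14.5921% = -9.1921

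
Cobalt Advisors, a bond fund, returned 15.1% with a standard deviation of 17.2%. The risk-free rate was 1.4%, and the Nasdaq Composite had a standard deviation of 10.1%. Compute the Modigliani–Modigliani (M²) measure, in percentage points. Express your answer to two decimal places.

9.44

Sharpe = (Rp − Rf) / σp = (15.1% − 1.4%) / 17.2% = 0.7965
M² = Rf + Sharpe × σm = 1.4% + 0.7965 × 10.1% = 9.4447%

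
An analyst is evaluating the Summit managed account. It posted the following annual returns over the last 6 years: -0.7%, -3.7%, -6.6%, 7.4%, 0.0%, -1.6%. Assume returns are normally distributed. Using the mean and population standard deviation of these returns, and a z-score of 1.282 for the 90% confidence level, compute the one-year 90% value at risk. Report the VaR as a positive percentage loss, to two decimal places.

r̄ = (-0.7 − 3.7 − 6.6 + 7.4 + 0 − 1.6) / 6 = -0.8667%
Σ(r − r̄)² = (-0.7 − (-0.8667))² + (-3.7 − (-0.8667))² + (-6.6 − (-0.8667))² + … = 110.5533
σ = √[110.5533 / 6] = 4.2925%
VaR = −(r̄ − z·σ) = −(-0.8667 − 1.282 × 4.2925) = −(-6.3697) = 6.3697%

6.37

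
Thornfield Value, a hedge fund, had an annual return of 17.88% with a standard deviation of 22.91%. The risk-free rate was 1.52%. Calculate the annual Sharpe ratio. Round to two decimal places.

Sharpe = (Rp − Rf) / σp = (17.88% − 1.52%) / 22.91% = 16.36% / 22.91% = 0.7141

0.71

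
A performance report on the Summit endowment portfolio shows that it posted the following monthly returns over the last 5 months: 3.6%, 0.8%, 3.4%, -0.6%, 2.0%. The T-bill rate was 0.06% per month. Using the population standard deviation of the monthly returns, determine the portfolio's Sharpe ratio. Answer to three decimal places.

Mean return r̄ = 9.20 / 5 = 1.8400%
Σ(r − r̄)² = (3.6 − 1.8400)² + (0.8 − 1.8400)² + … = 12.5920
population σ = √(12.5920 / 5) = √2.5184 = 1.5869%
Sharpe = (r̄ − rf) / σ = (1.8400 − 0.06) / 1.5869 = 1.7800 / 1.5869 = 1.1217

1.122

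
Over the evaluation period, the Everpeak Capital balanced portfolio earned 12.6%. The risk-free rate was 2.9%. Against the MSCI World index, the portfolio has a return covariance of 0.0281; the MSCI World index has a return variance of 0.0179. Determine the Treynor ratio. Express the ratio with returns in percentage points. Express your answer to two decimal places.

6.18

β = Cov / Var = 0.0281 / 0.0179 = 1.5698
Treynor = (Rp − Rf) / β = (12.6% − 2.9%) / 1.5698 = 9.70 / 1.5698 = 6.1791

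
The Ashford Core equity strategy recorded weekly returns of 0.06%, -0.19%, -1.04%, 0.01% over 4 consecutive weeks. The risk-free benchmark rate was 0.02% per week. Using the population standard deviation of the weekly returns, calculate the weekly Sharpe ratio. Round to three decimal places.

μ = (0.06 − 0.19 − 1.04 + 0.01) / 4 = -1.160 / 4 = -0.2900%
Population σ = √[Σ(r − μ)² / 4] = √[0.7850 / 4] = √0.1963 = 0.4431%
Sharpe = (μ − rf) / σ = (-0.2900 − 0.02) / 0.4431 = -0.3100 / 0.4431 = -0.6996

-0.700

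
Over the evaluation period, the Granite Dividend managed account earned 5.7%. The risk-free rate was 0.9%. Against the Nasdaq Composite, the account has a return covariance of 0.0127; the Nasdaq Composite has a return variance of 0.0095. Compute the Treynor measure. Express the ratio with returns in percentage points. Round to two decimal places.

β = Cov / Var = 0.0127 / 0.0095 = 1.3368
Treynor = (Rp − Rf) / β = (5.7% − 0.9%) / 1.3368 = 4.80 / 1.3368 = 3.5907

3.59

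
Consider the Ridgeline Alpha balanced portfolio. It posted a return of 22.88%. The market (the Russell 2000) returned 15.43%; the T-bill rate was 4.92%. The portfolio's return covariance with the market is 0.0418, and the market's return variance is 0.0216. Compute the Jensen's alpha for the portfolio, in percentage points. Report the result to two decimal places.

-2.38

β = Cov / Var = 0.0418 / 0.0216 = 1.9352
E[R] = Rf + β(Rm − Rf) = 4.92% + 1.9352 × (15.43% − 4.92%) = 25.2590%
α = Rp − E[R] = 22.88% − 25.2590% = -2.3790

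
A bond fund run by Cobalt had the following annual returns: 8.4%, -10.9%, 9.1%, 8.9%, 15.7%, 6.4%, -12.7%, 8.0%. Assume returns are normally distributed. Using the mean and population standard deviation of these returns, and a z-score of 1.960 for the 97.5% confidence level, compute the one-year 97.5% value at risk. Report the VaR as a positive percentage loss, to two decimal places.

14.60

r̄ = (8.4 − 10.9 + 9.1 + 8.9 + 15.7 + 6.4 − 12.7 + 8) / 8 = 4.1125%
Σ(r − r̄)² = (8.4 − 4.1125)² + (-10.9 − 4.1125)² + … = 728.8288
σ = √[728.8288 / 8] = 9.5448%
VaR = −(r̄ − z·σ) = −(4.1125 − 1.960 × 9.5448) = −(-14.5953) = 14.5953%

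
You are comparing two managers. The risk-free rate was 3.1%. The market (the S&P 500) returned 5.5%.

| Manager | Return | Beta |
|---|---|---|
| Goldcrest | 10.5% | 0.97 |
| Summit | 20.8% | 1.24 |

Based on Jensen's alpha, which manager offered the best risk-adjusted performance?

Goldcrest: α = 10.5% − [3.1% + 0.97 × (5.5% − 3.1%)] = 5.072
Summit: α = 20.8% − [3.1% + 1.24 × (5.5% − 3.1%)] = 14.724
Highest: Summit (14.724).

Summit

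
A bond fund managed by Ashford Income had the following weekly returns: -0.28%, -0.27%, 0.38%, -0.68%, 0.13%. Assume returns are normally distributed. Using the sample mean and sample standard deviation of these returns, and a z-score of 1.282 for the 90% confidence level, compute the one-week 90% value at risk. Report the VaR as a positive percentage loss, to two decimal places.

0.67

r̄ = (-0.28 − 0.27 + 0.38 − 0.68 + 0.13) / 5 = -0.1440%
Sample σ = √[Σ(r − r̄)² / 4] = √[0.6713 / 4] = √0.1678 = 0.4096%
VaR = −(r̄ − z·σ) = −(-0.1440 − 1.282 × 0.4096) = −(-0.6691) = 0.6691%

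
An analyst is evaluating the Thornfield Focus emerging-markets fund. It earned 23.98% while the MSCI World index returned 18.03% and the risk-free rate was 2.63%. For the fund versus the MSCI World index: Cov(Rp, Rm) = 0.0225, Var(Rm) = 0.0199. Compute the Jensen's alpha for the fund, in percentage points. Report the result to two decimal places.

β = Cov / Var = 0.0225 / 0.0199 = 1.1307
E[R] = Rf + β(Rm − Rf) = 2.63% + 1.1307 × (18.03% − 2.63%) = 20.0428%
α = Rp − E[R] = 23.98% − 20.0428% = 3.9372

3.94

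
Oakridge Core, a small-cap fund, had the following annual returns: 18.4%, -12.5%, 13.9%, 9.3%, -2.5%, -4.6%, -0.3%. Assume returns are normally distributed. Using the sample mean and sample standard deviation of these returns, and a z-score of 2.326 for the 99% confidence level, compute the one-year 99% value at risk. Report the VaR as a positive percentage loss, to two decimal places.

22.64

Mean return μ = 21.70 / 7 = 3.1000%
Σ(r − μ)² = (18.4 − 3.1000)² + (-12.5 − 3.1000)² + … = 734.7400
σ = √[734.7400 / 6] = 11.0660%
VaR = −(μ − z·σ) = −(3.1000 − 2.326 × 11.0660) = −(-22.6395) = 22.6395%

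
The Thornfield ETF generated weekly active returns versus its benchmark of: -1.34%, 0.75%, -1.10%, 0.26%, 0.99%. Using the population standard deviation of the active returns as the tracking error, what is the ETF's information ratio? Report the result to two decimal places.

Mean return μ = -0.440 / 5 = -0.0880%
Population σ = √[Σ(r − μ)² / 5] = √[4.5771 / 5] = √0.9154 = 0.9568%
IR = μ / tracking error = -0.0880 / 0.9568 = -0.0920

-0.09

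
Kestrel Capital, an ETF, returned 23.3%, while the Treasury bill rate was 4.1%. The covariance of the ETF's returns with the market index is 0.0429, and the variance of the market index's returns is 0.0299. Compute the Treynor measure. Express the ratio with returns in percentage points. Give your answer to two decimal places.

β = Cov / Var = 0.0429 / 0.0299 = 1.4348
Treynor = (Rp − Rf) / β = (23.3% − 4.1%) / 1.4348 = 19.20 / 1.4348 = 13.3817

13.38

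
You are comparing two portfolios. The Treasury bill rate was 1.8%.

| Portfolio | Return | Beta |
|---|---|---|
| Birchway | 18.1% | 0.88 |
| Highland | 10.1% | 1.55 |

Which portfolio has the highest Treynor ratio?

Birchway

Birchway: Treynor = (18.1% − 1.8%) / 0.88 = 18.523
Highland: Treynor = (10.1% − 1.8%) / 1.55 = 5.355
Highest: Birchway (18.523).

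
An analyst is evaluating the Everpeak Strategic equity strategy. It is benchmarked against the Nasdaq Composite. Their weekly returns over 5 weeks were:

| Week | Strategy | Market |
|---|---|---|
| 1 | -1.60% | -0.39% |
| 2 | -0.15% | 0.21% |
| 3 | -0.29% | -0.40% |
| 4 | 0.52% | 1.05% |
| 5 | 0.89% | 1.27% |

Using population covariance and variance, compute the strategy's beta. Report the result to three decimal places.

1.056

r̄p = -0.1260%,  r̄m = 0.3480%
Cov = Σ(rp − r̄p)(rm − r̄m) / 5 = 0.5208
Var(rm) = Σ(rm − r̄m)² / 5 = 0.4932
β = Cov / Var = 0.5208 / 0.4932 = 1.0560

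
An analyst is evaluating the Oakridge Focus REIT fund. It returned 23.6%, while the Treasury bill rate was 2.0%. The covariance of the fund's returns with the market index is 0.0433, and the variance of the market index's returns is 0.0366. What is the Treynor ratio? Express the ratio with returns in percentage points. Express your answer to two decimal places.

β = Cov / Var = 0.0433 / 0.0366 = 1.1831
Treynor = (Rp − Rf) / β = (23.6% − 2.0%) / 1.1831 = 21.60 / 1.1831 = 18.2571

18.26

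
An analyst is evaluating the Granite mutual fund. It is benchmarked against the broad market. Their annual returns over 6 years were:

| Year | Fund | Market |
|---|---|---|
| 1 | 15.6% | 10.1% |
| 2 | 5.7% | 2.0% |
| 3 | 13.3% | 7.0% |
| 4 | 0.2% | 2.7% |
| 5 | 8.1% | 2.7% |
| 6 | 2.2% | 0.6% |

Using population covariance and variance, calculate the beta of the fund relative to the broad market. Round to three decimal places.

1.495

r̄p = 7.5167%,  r̄m = 4.1833%
Cov = Σ(rp − r̄p)(rm − r̄m) / 6 = 16.1869
Var(rm) = Σ(rm − r̄m)² / 6 = 10.8247
β = Cov / Var = 16.1869 / 10.8247 = 1.4954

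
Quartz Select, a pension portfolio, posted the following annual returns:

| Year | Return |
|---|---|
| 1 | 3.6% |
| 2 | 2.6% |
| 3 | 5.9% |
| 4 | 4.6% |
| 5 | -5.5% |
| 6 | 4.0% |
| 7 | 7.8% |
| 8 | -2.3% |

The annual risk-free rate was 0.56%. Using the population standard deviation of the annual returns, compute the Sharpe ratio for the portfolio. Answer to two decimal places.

0.49

r̄ = (3.6 + 2.6 + 5.9 + 4.6 − 5.5 + 4 + 7.8 − 2.3) / 8 = 20.70 / 8 = 2.5875%
Σ(r − r̄)² = (3.6 − 2.5875)² + (2.6 − 2.5875)² + (5.9 − 2.5875)² + … = 134.5088
population σ = √(134.5088 / 8) = √16.8136 = 4.1004%
Sharpe = (r̄ − rf) / σ = (2.5875 − 0.56) / 4.1004 = 2.0275 / 4.1004 = 0.4945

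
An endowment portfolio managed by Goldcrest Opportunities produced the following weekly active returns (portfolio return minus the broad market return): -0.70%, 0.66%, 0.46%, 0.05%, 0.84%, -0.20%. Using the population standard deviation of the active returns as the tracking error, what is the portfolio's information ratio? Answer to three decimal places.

r̄ = (-0.7 + 0.66 + 0.46 + 0.05 + 0.84 − 0.2) / 6 = 1.110 / 6 = 0.1850%
Σ(r − r̄)² = (-0.7 − 0.1850)² + (0.66 − 0.1850)² + … = 1.6800
population σ = √(1.6800 / 6) = √0.2800 = 0.5292%
IR = r̄ / tracking error = 0.1850 / 0.5292 = 0.3496

0.350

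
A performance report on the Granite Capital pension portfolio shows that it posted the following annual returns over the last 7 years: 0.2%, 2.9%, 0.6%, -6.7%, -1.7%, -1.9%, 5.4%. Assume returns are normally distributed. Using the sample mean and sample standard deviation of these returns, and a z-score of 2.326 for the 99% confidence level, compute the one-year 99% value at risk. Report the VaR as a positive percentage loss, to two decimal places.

9.14

r̄ = (0.2 + 2.9 + 0.6 − 6.7 − 1.7 − 1.9 + 5.4) / 7 = -1.20 / 7 = -0.1714%
Sample σ = √[Σ(r − r̄)² / 6] = √[89.1543 / 6] = √14.8591 = 3.8548%
VaR = −(r̄ − z·σ) = −(-0.1714 − 2.326 × 3.8548) = −(-9.1377) = 9.1377%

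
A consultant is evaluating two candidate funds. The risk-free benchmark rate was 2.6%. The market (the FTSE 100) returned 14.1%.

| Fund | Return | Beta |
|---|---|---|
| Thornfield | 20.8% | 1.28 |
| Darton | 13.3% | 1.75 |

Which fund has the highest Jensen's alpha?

Thornfield: α = 20.8% − [2.6% + 1.28 × (14.1% − 2.6%)] = 3.480
Darton: α = 13.3% − [2.6% + 1.75 × (14.1% − 2.6%)] = -9.425
Highest: Thornfield (3.480).

Thornfield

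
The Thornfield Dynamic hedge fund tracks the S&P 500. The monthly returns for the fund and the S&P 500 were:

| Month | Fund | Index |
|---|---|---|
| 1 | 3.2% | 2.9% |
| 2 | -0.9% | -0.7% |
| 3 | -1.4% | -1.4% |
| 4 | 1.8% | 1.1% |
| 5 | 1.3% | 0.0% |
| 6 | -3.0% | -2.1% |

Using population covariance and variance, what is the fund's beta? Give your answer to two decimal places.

1.23

r̄p = 0.1667%,  r̄m = -0.0333%
Cov = Σ(rp − r̄p)(rm − r̄m) / 6 = 3.3639
Var(rm) = Σ(rm − r̄m)² / 6 = 2.7456
β = Cov / Var = 3.3639 / 2.7456 = 1.2252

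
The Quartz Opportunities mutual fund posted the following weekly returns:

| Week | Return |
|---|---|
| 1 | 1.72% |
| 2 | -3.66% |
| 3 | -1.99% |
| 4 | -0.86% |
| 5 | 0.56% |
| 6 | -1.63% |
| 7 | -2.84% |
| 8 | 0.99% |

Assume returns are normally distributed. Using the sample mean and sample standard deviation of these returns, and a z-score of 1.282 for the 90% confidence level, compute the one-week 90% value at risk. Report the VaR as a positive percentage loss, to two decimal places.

3.42

μ = (1.72 − 3.66 − 1.99 − 0.86 + 0.56 − 1.63 − 2.84 + 0.99) / 8 = -0.9638%
Σ(r − μ)² = (1.72 − (-0.9638))² + (-3.66 − (-0.9638))² + (-1.99 − (-0.9638))² + … = 25.6394
σ = √[25.6394 / 7] = 1.9138%
VaR = −(μ − z·σ) = −(-0.9638 − 1.282 × 1.9138) = −(-3.4173) = 3.4173%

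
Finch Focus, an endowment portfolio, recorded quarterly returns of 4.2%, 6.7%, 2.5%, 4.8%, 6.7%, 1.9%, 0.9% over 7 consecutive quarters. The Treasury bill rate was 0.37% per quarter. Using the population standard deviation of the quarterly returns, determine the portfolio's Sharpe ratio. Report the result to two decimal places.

r̄ = (4.2 + 6.7 + 2.5 + 4.8 + 6.7 + 1.9 + 0.9) / 7 = 27.70 / 7 = 3.9571%
Population σ = √[Σ(r − r̄)² / 7] = √[31.5171 / 7] = √4.5024 = 2.1219%
Sharpe = (r̄ − rf) / σ = (3.9571 − 0.37) / 2.1219 = 3.5871 / 2.1219 = 1.6905

1.69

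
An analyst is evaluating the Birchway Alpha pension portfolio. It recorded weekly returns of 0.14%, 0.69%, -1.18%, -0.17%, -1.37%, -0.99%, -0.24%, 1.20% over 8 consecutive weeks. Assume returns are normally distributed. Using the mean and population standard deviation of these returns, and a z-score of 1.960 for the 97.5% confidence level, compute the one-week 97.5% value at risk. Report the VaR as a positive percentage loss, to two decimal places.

r̄ = (0.14 + 0.69 − 1.18 − 0.17 − 1.37 − 0.99 − 0.24 + 1.2) / 8 = -0.2400%
Σ(r − r̄)² = (0.14 − (-0.2400))² + (0.69 − (-0.2400))² + … = 5.8108
population σ = √(5.8108 / 8) = √0.7264 = 0.8523%
VaR = −(r̄ − z·σ) = −(-0.2400 − 1.960 × 0.8523) = −(-1.9105) = 1.9105%

1.91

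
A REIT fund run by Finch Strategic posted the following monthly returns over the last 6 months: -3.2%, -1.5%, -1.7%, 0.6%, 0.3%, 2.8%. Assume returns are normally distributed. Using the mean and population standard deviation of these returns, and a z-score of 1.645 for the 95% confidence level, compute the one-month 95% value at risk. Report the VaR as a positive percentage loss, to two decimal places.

r̄ = (-3.2 − 1.5 − 1.7 + 0.6 + 0.3 + 2.8) / 6 = -0.4500%
Σ(r − r̄)² = (-3.2 − (-0.4500))² + (-1.5 − (-0.4500))² + (-1.7 − (-0.4500))² + … = 22.4550
σ = √[22.4550 / 6] = 1.9346%
VaR = −(r̄ − z·σ) = −(-0.4500 − 1.645 × 1.9346) = −(-3.6324) = 3.6324%

3.63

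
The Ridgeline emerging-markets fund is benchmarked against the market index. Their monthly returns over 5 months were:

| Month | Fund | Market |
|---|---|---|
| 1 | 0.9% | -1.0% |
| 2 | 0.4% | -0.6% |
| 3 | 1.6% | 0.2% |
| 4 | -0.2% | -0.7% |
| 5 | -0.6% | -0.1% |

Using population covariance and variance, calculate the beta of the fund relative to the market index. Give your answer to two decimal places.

0.33

r̄p = 0.4200%,  r̄m = -0.4400%
Cov = Σ(rp − r̄p)(rm − r̄m) / 5 = 0.0608
Var(rm) = Σ(rm − r̄m)² / 5 = 0.1864
β = Cov / Var = 0.0608 / 0.1864 = 0.3262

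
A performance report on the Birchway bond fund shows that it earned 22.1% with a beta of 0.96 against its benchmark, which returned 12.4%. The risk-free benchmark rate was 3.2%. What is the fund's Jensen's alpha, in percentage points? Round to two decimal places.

CAPM expected return = Rf + β(Rm − Rf) = 3.2% + 0.96 × (12.4% − 3.2%) = 3.2 + 0.96 × 9.20 = 12.0320%
Jensen's α = Rp − E[R] = 22.1% − 12.0320% = 10.0680

10.07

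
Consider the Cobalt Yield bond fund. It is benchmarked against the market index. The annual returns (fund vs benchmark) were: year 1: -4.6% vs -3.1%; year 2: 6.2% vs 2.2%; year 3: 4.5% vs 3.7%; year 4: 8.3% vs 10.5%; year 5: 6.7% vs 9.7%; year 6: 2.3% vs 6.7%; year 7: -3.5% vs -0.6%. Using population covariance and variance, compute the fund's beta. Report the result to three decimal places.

0.839

r̄p = 2.8429%,  r̄m = 4.1571%
Cov = Σ(rp − r̄p)(rm − r̄m) / 7 = 18.7818
Var(rm) = Σ(rm − r̄m)² / 7 = 22.3939
β = Cov / Var = 18.7818 / 22.3939 = 0.8387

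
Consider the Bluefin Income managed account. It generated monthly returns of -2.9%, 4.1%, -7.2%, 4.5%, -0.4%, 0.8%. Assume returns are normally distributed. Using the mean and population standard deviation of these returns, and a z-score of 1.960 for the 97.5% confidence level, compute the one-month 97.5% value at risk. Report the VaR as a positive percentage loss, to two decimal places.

8.10

r̄ = (-2.9 + 4.1 − 7.2 + 4.5 − 0.4 + 0.8) / 6 = -1.10 / 6 = -0.1833%
Σ(r − r̄)² = 97.9083; population σ = √(97.9083/6) = 4.0396%
VaR = −(r̄ − z·σ) = −(-0.1833 − 1.960 × 4.0396) = −(-8.1009) = 8.1009%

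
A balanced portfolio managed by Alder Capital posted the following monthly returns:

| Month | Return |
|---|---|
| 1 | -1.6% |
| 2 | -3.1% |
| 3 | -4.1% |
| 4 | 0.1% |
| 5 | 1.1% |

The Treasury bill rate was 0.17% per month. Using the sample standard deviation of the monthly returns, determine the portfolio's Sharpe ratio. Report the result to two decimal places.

-0.78

r̄ = (-1.6 − 3.1 − 4.1 + 0.1 + 1.1) / 5 = -7.60 / 5 = -1.5200%
Σ(r − r̄)² = (-1.6 − (-1.5200))² + (-3.1 − (-1.5200))² + … = 18.6480
σ = √[18.6480 / 4] = 2.1592%
Sharpe = (r̄ − rf) / σ = (-1.5200 − 0.17) / 2.1592 = -1.6900 / 2.1592 = -0.7827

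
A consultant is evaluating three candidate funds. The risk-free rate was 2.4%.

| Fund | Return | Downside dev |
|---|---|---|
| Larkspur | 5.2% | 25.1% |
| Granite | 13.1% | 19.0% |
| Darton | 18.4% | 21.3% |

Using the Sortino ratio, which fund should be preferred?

Darton

Larkspur: Sortino ratio = (5.2% − 2.4%) / 25.1% = 0.112
Granite: Sortino ratio = (13.1% − 2.4%) / 19.0% = 0.563
Darton: Sortino ratio = (18.4% − 2.4%) / 21.3% = 0.751
Highest: Darton (0.751).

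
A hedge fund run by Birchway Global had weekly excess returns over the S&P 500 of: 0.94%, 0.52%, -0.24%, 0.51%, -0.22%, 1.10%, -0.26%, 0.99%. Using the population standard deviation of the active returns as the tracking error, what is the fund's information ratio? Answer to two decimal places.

0.76

r̄ = (0.94 + 0.52 − 0.24 + 0.51 − 0.22 + 1.1 − 0.26 + 0.99) / 8 = 0.4175%
Population std dev = √[2.3834 / 8] = 0.5458%
IR = r̄ / tracking error = 0.4175 / 0.5458 = 0.7649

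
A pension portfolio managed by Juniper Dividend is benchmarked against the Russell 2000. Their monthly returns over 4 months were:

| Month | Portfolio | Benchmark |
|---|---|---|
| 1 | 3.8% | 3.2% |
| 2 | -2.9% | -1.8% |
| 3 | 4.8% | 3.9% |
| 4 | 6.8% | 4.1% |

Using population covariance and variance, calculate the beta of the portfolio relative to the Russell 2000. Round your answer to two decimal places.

1.48

r̄p = 3.1250%,  r̄m = 2.3500%
Cov = Σ(rp − r̄p)(rm − r̄m) / 4 = 8.6513
Var(rm) = Σ(rm − r̄m)² / 4 = 5.8525
β = Cov / Var = 8.6513 / 5.8525 = 1.4782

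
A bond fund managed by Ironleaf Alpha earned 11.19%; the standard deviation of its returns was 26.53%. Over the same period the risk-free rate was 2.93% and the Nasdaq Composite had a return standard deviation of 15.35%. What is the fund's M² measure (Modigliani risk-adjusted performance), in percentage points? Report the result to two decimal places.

7.71

Sharpe = (Rp − Rf) / σp = (11.19% − 2.93%) / 26.53% = 0.3113
M² = Rf + Sharpe × σm = 2.93% + 0.3113 × 15.35% = 7.7085%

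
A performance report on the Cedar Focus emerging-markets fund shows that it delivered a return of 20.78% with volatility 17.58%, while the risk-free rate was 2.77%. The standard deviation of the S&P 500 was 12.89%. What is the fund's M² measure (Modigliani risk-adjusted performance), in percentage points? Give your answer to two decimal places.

15.98

Sharpe = (Rp − Rf) / σp = (20.78% − 2.77%) / 17.58% = 1.0245
M² = Rf + Sharpe × σm = 2.77% + 1.0245 × 12.89% = 15.9758%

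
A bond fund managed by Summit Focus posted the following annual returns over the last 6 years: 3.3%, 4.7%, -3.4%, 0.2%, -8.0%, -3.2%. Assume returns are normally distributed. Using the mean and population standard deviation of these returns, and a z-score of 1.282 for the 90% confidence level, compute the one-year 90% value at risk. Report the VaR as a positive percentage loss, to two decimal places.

Mean return r̄ = -6.40 / 6 = -1.0667%
Population std dev = √[111.9933 / 6] = 4.3204%
VaR = −(r̄ − z·σ) = −(-1.0667 − 1.282 × 4.3204) = −(-6.6055) = 6.6055%

6.61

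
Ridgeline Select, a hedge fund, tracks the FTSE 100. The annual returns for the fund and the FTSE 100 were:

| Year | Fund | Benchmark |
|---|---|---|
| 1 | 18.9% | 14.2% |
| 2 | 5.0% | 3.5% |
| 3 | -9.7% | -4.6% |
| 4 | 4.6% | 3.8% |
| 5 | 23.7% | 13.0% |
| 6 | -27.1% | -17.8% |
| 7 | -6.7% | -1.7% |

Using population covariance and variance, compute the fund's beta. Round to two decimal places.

r̄p = 1.2429%,  r̄m = 1.4857%
Cov = Σ(rp − r̄p)(rm − r̄m) / 7 = 162.4178
Var(rm) = Σ(rm − r̄m)² / 7 = 103.2527
β = Cov / Var = 162.4178 / 103.2527 = 1.5730

1.57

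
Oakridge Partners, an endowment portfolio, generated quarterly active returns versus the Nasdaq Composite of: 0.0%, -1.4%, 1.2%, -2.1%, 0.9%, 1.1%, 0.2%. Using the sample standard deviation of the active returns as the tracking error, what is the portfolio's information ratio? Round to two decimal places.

-0.01

μ = (0 − 1.4 + 1.2 − 2.1 + 0.9 + 1.1 + 0.2) / 7 = -0.10 / 7 = -0.0143%
Sample σ = √[Σ(r − μ)² / 6] = √[9.8686 / 6] = √1.6448 = 1.2825%
IR = μ / tracking error = -0.0143 / 1.2825 = -0.0112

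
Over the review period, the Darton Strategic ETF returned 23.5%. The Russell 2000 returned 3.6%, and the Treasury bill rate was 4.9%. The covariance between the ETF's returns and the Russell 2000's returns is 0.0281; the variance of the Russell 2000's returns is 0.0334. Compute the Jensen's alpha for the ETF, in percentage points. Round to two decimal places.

19.69

β = Cov / Var = 0.0281 / 0.0334 = 0.8413
E[R] = Rf + β(Rm − Rf) = 4.9% + 0.8413 × (3.6% − 4.9%) = 3.8063%
α = Rp − E[R] = 23.5% − 3.8063% = 19.6937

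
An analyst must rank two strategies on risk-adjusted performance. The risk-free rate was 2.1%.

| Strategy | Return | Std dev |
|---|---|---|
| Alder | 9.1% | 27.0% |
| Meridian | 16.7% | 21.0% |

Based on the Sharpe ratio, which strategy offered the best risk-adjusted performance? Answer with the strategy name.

Alder: Sharpe ratio = (9.1% − 2.1%) / 27.0% = 0.259
Meridian: Sharpe ratio = (16.7% − 2.1%) / 21.0% = 0.695
Highest: Meridian (0.695).

Meridian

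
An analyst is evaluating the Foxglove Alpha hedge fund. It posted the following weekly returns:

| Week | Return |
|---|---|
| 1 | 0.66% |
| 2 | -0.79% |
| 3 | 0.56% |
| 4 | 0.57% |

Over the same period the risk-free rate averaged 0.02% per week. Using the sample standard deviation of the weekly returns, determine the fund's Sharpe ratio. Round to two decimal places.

r̄ = (0.66 − 0.79 + 0.56 + 0.57) / 4 = 0.2500%
Sample std dev = √[1.4482 / 3] = 0.6948%
Sharpe = (r̄ − rf) / σ = (0.2500 − 0.02) / 0.6948 = 0.2300 / 0.6948 = 0.3310

0.33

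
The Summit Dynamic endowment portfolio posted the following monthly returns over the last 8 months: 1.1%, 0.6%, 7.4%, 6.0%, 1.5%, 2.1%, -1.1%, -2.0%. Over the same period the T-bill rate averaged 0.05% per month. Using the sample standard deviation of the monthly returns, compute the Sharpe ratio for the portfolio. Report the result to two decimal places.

0.59

r̄ = (1.1 + 0.6 + 7.4 + 6 + 1.5 + 2.1 − 1.1 − 2) / 8 = 15.60 / 8 = 1.9500%
Σ(r − r̄)² = (1.1 − 1.9500)² + (0.6 − 1.9500)² + (7.4 − 1.9500)² + … = 73.7800
σ = √[73.7800 / 7] = 3.2465%
Sharpe = (r̄ − rf) / σ = (1.9500 − 0.05) / 3.2465 = 1.9000 / 3.2465 = 0.5852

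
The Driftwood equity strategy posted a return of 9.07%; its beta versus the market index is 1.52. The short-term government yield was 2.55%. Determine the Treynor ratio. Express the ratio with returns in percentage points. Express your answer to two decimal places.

Treynor = (Rp − Rf) / β = (9.07% − 2.55%) / 1.52 = 6.52 / 1.52 = 4.2895

4.29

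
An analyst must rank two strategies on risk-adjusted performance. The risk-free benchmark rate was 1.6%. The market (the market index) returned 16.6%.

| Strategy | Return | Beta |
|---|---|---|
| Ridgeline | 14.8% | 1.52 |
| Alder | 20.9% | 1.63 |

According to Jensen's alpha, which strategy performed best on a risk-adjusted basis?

Alder

Ridgeline: α = 14.8% − [1.6% + 1.52 × (16.6% − 1.6%)] = -9.600
Alder: α = 20.9% − [1.6% + 1.63 × (16.6% − 1.6%)] = -5.150
Highest: Alder (-5.150).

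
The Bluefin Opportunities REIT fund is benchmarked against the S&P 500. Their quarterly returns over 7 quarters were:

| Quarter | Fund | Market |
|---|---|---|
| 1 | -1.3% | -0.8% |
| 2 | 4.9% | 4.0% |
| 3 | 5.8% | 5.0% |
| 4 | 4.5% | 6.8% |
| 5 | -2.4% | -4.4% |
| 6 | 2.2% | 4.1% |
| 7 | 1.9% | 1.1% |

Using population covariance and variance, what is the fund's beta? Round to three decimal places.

r̄p = 2.2286%,  r̄m = 2.2571%
Cov = Σ(rp − r̄p)(rm − r̄m) / 7 = 9.5284
Var(rm) = Σ(rm − r̄m)² / 7 = 12.7996
β = Cov / Var = 9.5284 / 12.7996 = 0.7444

0.744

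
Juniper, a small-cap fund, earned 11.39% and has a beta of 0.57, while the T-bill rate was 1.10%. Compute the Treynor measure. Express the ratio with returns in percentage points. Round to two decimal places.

Treynor = (Rp − Rf) / β = (11.39% − 1.10%) / 0.57 = 10.29 / 0.57 = 18.0526

18.05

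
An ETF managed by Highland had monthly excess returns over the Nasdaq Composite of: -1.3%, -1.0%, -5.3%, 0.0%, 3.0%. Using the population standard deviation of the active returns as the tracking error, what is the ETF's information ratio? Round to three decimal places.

-0.345

r̄ = (-1.3 − 1 − 5.3 + 0 + 3) / 5 = -0.9200%
Population std dev = √[35.5480 / 5] = 2.6664%
IR = r̄ / tracking error = -0.9200 / 2.6664 = -0.3450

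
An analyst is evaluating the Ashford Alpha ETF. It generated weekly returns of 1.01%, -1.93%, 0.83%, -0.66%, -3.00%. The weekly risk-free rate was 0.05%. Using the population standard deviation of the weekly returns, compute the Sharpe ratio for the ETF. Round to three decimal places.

Mean return r̄ = -3.750 / 5 = -0.7500%
Population σ = √[Σ(r − r̄)² / 5] = √[12.0570 / 5] = √2.4114 = 1.5529%
Sharpe = (r̄ − rf) / σ = (-0.7500 − 0.05) / 1.5529 = -0.8000 / 1.5529 = -0.5152

-0.515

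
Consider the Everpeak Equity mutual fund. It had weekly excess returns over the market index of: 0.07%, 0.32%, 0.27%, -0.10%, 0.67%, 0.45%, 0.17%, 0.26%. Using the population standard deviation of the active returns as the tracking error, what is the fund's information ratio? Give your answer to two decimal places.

Mean return r̄ = 2.110 / 8 = 0.2638%
Population σ = √[Σ(r − r̄)² / 8] = √[0.3816 / 8] = √0.0477 = 0.2184%
IR = r̄ / tracking error = 0.2638 / 0.2184 = 1.2079

1.21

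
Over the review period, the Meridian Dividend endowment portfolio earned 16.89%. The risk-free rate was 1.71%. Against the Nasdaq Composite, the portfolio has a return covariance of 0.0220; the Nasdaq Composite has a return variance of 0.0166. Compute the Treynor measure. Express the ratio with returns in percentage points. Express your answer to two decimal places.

11.45

β = Cov / Var = 0.0220 / 0.0166 = 1.3253
Treynor = (Rp − Rf) / β = (16.89% − 1.71%) / 1.3253 = 15.18 / 1.3253 = 11.4540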